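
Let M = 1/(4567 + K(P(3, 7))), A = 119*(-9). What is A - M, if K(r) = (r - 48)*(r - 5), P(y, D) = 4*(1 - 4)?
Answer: -5983678/5587 ≈ -1071.0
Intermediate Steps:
P(y, D) = -12 (P(y, D) = 4*(-3) = -12)
K(r) = (-48 + r)*(-5 + r)
A = -1071
M = 1/5587 (M = 1/(4567 + (240 + (-12)² - 53*(-12))) = 1/(4567 + (240 + 144 + 636)) = 1/(4567 + 1020) = 1/5587 ≈ 0.00017899)
A - M = -1071 - 1*1/5587 = -1071 - 1/5587 = -5983678/5587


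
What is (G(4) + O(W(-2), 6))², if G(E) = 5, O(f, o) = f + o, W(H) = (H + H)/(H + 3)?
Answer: 49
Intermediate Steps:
W(H) = 2*H/(3 + H) (W(H) = (2*H)/(3 + H) = 2*H/(3 + H))
(G(4) + O(W(-2), 6))² = (5 + (2*(-2)/(3 - 2) + 6))² = (5 + (2*(-2)/1 + 6))² = (5 + (2*(-2)*1 + 6))² = (5 + (-4 + 6))² = (5 + 2)² = 7² = 49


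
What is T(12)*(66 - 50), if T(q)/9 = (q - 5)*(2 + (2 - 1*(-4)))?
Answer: 8064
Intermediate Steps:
T(q) = -360 + 72*q (T(q) = 9*((q - 5)*(2 + (2 - 1*(-4)))) = 9*((-5 + q)*(2 + (2 + 4))) = 9*((-5 + q)*(2 + 6)) = 9*((-5 + q)*8) = 9*(-40 + 8*q) = -360 + 72*q)
T(12)*(66 - 50) = (-360 + 72*12)*(66 - 50) = (-360 + 864)*16 = 504*16 = 8064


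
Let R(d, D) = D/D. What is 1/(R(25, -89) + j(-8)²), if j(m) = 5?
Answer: 1/26 ≈ 0.038462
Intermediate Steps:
R(d, D) = 1
1/(R(25, -89) + j(-8)²) = 1/(1 + 5²) = 1/(1 + 25) = 1/26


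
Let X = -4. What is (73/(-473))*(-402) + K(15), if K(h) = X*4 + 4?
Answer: 23670/473 ≈ 50.042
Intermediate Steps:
K(h) = -12 (K(h) = -4*4 + 4 = -16 + 4 = -12)
(73/(-473))*(-402) + K(15) = (73/(-473))*(-402) - 12 = (73*(-1/473))*(-402) - 12 = -73/473*(-402) - 12 = 29346/473 - 12 = 23670/473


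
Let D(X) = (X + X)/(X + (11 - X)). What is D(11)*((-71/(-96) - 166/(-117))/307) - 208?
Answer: -119530351/574704 ≈ -207.99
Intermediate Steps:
D(X) = 2*X/11 (D(X) = (2*X)/11 = (2*X)*(1/11) = 2*X/11)
D(11)*((-71/(-96) - 166/(-117))/307) - 208 = ((2/11)*11)*((-71/(-96) - 166/(-117))/307) - 208 = 2*((-71*(-1/96) - 166*(-1/117))*(1/307)) - 208 = 2*((71/96 + 166/117)*(1/307)) - 208 = 2*((8081/3744)*(1/307)) - 208 = 2*(8081/1149408) - 208 = 8081/574704 - 208 = -119530351/574704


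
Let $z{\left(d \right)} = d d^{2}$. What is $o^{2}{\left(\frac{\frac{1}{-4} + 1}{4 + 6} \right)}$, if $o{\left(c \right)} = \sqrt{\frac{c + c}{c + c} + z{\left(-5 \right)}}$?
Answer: $-124$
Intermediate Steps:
$z{\left(d \right)} = d^{3}$
$o{\left(c \right)} = 2 i \sqrt{31}$ ($o{\left(c \right)} = \sqrt{\frac{c + c}{c + c} + \left(-5\right)^{3}} = \sqrt{\frac{2 c}{2 c} - 125} = \sqrt{2 c \frac{1}{2 c} - 125} = \sqrt{1 - 125} = \sqrt{-124} = 2 i \sqrt{31}$)
$o^{2}{\left(\frac{\frac{1}{-4} + 1}{4 + 6} \right)} = \left(2 i \sqrt{31}\right)^{2} = -124$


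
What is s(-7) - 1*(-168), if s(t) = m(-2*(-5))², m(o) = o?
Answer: 268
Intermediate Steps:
s(t) = 100 (s(t) = (-2*(-5))² = 10² = 100)
s(-7) - 1*(-168) = 100 - 1*(-168) = 100 + 168 = 268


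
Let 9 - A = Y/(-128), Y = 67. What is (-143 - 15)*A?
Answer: -96301/64 ≈ -1504.7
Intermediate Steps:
A = 1219/128 (A = 9 - 67/(-128) = 9 - 67*(-1)/128 = 9 - 1*(-67/128) = 9 + 67/128 = 1219/128 ≈ 9.5234)
(-143 - 15)*A = (-143 - 15)*(1219/128) = -158*1219/128 = -96301/64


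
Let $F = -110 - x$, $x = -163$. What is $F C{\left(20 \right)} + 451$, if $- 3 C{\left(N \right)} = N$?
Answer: $\frac{293}{3} \approx 97.667$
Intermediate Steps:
$C{\left(N \right)} = - \frac{N}{3}$
$F = 53$ ($F = -110 - -163 = -110 + 163 = 53$)
$F C{\left(20 \right)} + 451 = 53 \left(\left(- \frac{1}{3}\right) 20\right) + 451 = 53 \left(- \frac{20}{3}\right) + 451 = - \frac{1060}{3} + 451 = \frac{293}{3}$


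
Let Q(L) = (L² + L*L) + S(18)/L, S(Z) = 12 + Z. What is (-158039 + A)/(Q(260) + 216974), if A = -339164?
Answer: -12927278/9156527 ≈ -1.4118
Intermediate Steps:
Q(L) = 2*L² + 30/L (Q(L) = (L² + L*L) + (12 + 18)/L = (L² + L²) + 30/L = 2*L² + 30/L)
(-158039 + A)/(Q(260) + 216974) = (-158039 - 339164)/(2*(15 + 260³)/260 + 216974) = -497203/(2*(1/260)*(15 + 17576000) + 216974) = -497203/(2*(1/260)*17576015 + 216974) = -497203/(3515203/26 + 216974) = -497203/9156527/26 = -497203*26/9156527 = -12927278/9156527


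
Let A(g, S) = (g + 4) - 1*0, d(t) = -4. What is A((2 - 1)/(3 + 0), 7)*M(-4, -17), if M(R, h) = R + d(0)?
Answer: -104/3 ≈ -34.667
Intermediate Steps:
M(R, h) = -4 + R (M(R, h) = R - 4 = -4 + R)
A(g, S) = 4 + g (A(g, S) = (4 + g) + 0 = 4 + g)
A((2 - 1)/(3 + 0), 7)*M(-4, -17) = (4 + (2 - 1)/(3 + 0))*(-4 - 4) = (4 + 1/3)*(-8) = (13/3)*(-8) = -104/3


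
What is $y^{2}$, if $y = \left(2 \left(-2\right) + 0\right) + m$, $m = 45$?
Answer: $1681$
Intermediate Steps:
$y = 41$ ($y = \left(2 \left(-2\right) + 0\right) + 45 = \left(-4 + 0\right) + 45 = -4 + 45 = 41$)
$y^{2} = 41^{2} = 1681$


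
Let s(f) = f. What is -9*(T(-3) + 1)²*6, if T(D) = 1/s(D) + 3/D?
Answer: -6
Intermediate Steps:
T(D) = 4/D (T(D) = 1/D + 3/D = 4/D)
-9*(T(-3) + 1)²*6 = -9*(4/(-3) + 1)²*6 = -9*(4*(-⅓) + 1)²*6 = -9*(-4/3 + 1)²*6 = -9*(-⅓)²*6 = -9*⅑*6 = -1*6 = -6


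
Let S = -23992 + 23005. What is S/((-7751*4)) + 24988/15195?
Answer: 789725417/471105780 ≈ 1.6763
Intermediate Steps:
S = -987
S/((-7751*4)) + 24988/15195 = -987/((-7751*4)) + 24988/15195 = -987/(-31004) + 24988*(1/15195) = -987*(-1/31004) + 24988/15195 = 987/31004 + 24988/15195 = 789725417/471105780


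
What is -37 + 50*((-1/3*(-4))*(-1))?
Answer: -311/3 ≈ -103.67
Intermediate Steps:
-37 + 50*((-1/3*(-4))*(-1)) = -37 + 50*((-1*⅓*(-4))*(-1)) = -37 + 50*(-⅓*(-4)*(-1)) = -37 + 50*((4/3)*(-1)) = -37 + 50*(-4/3) = -37 - 200/3 = -311/3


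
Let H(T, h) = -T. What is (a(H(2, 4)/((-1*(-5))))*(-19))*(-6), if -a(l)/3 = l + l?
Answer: 1368/5 ≈ 273.60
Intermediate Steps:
a(l) = -6*l (a(l) = -3*(l + l) = -6*l)
(a(H(2, 4)/((-1*(-5))))*(-19))*(-6) = (-6*(-1*2)/((-1*(-5)))*(-19))*(-6) = (-(-12)/5*(-19))*(-6) = (-6*(-2/5)*(-19))*(-6) = ((12/5)*(-19))*(-6) = -228/5*(-6) = 1368/5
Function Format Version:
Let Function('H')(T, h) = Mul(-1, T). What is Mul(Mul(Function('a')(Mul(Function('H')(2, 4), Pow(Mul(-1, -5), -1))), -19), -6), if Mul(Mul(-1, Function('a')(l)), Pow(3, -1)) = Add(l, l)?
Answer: Rational(1368, 5) ≈ 273.60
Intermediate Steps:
Function('a')(l) = Mul(-6, l) (Function('a')(l) = Mul(-3, Add(l, l)) = Mul(-3, Mul(2, l)) = Mul(-6, l))
Mul(Mul(Function('a')(Mul(Function('H')(2, 4), Pow(Mul(-1, -5), -1))), -19), -6) = Mul(Mul(Mul(-6, Mul(Mul(-1, 2), Pow(Mul(-1, -5), -1))), -19), -6) = Mul(Mul(Mul(-6, Mul(-2, Pow(5, -1))), -19), -6) = Mul(Mul(Mul(-6, Mul(-2, Rational(1, 5))), -19), -6) = Mul(Mul(Mul(-6, Rational(-2, 5)), -19), -6) = Mul(Mul(Rational(12, 5), -19), -6) = Mul(Rational(-228, 5), -6) = Rational(1368, 5)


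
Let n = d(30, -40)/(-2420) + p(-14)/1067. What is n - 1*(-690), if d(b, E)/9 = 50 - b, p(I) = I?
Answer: 8097503/11737 ≈ 689.91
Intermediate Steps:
d(b, E) = 450 - 9*b (d(b, E) = 9*(50 - b) = 450 - 9*b)
n = -1027/11737 (n = (450 - 9*30)/(-2420) - 14/1067 = (450 - 270)*(-1/2420) - 14*1/1067 = 180*(-1/2420) - 14/1067 = -9/121 - 14/1067 = -1027/11737 ≈ -0.087501)
n - 1*(-690) = -1027/11737 - 1*(-690) = -1027/11737 + 690 = 8097503/11737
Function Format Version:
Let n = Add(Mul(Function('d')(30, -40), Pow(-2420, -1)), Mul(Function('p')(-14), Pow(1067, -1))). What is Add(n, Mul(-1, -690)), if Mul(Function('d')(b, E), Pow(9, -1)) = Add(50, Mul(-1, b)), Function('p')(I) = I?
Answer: Rational(8097503, 11737) ≈ 689.91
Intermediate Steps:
Function('d')(b, E) = Add(450, Mul(-9, b)) (Function('d')(b, E) = Mul(9, Add(50, Mul(-1, b))) = Add(450, Mul(-9, b)))
n = Rational(-1027, 11737) (n = Add(Mul(Add(450, Mul(-9, 30)), Pow(-2420, -1)), Mul(-14, Pow(1067, -1))) = Add(Mul(Add(450, -270), Rational(-1, 2420)), Mul(-14, Rational(1, 1067))) = Add(Mul(180, Rational(-1, 2420)), Rational(-14, 1067)) = Add(Rational(-9, 121), Rational(-14, 1067)) = Rational(-1027, 11737) ≈ -0.087501)
Add(n, Mul(-1, -690)) = Add(Rational(-1027, 11737), Mul(-1, -690)) = Add(Rational(-1027, 11737), 690) = Rational(8097503, 11737)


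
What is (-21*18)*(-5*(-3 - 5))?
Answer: -15120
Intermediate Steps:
(-21*18)*(-5*(-3 - 5)) = -(-1890)*(-8) = -378*40 = -15120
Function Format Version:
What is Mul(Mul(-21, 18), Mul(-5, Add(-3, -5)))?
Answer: -15120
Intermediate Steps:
Mul(Mul(-21, 18), Mul(-5, Add(-3, -5))) = Mul(-378, Mul(-5, -8)) = Mul(-378, 40) = -15120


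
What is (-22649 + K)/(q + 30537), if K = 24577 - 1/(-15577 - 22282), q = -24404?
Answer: 72992153/232189247 ≈ 0.31436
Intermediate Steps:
K = 930460644/37859 (K = 24577 - 1/(-37859) = 24577 - 1*(-1/37859) = 24577 + 1/37859 = 930460644/37859 ≈ 24577.)
(-22649 + K)/(q + 30537) = (-22649 + 930460644/37859)/(-24404 + 30537) = (72992153/37859)/6133 = (72992153/37859)*(1/6133) = 72992153/232189247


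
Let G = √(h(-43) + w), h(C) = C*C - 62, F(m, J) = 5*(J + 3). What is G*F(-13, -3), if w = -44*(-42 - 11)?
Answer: 0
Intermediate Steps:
F(m, J) = 15 + 5*J (F(m, J) = 5*(3 + J) = 15 + 5*J)
h(C) = -62 + C² (h(C) = C² - 62 = -62 + C²)
w = 2332 (w = -44*(-53) = 2332)
G = √4119 (G = √((-62 + (-43)²) + 2332) = √((-62 + 1849) + 2332) = √(1787 + 2332) = √4119 ≈ 64.179)
G*F(-13, -3) = √4119*(15 + 5*(-3)) = √4119*(15 - 15) = √4119*0 = 0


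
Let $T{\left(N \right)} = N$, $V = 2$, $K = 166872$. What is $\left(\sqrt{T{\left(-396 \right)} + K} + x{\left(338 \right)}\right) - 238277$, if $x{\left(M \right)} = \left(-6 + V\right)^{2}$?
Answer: $-238261 + 2 \sqrt{41619} \approx -2.3785 \cdot 10^{5}$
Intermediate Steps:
$x{\left(M \right)} = 16$ ($x{\left(M \right)} = \left(-6 + 2\right)^{2} = \left(-4\right)^{2} = 16$)
$\left(\sqrt{T{\left(-396 \right)} + K} + x{\left(338 \right)}\right) - 238277 = \left(\sqrt{-396 + 166872} + 16\right) - 238277 = \left(\sqrt{166476} + 16\right) - 238277 = \left(2 \sqrt{41619} + 16\right) - 238277 = \left(16 + 2 \sqrt{41619}\right) - 238277 = -238261 + 2 \sqrt{41619}$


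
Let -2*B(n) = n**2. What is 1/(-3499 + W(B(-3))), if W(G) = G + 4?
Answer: -2/6999 ≈ -0.00028575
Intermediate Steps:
B(n) = -n**2/2
W(G) = 4 + G
1/(-3499 + W(B(-3))) = 1/(-3499 + (4 - 1/2*(-3)**2)) = 1/(-3499 + (4 - 1/2*9)) = 1/(-3499 + (4 - 9/2)) = 1/(-3499 - 1/2) = 1/(-6999/2) = -2/6999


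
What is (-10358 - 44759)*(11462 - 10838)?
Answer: -34393008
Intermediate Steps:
(-10358 - 44759)*(11462 - 10838) = -55117*624 = -34393008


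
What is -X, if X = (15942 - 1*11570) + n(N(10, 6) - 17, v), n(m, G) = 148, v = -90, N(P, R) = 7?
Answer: -4520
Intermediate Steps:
X = 4520 (X = (15942 - 1*11570) + 148 = (15942 - 11570) + 148 = 4372 + 148 = 4520)
-X = -1*4520 = -4520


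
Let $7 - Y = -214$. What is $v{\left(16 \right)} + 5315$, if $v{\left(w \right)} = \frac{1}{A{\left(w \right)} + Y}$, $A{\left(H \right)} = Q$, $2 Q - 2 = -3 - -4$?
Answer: $\frac{2365177}{445} \approx 5315.0$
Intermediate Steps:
$Y = 221$ ($Y = 7 - -214 = 7 + 214 = 221$)
$Q = \frac{3}{2}$ ($Q = 1 + \frac{-3 - -4}{2} = 1 + \frac{-3 + 4}{2} = 1 + \frac{1}{2} \cdot 1 = 1 + \frac{1}{2} = \frac{3}{2} \approx 1.5$)
$A{\left(H \right)} = \frac{3}{2}$
$v{\left(w \right)} = \frac{2}{445}$ ($v{\left(w \right)} = \frac{1}{\frac{3}{2} + 221} = \frac{1}{\frac{445}{2}} = \frac{2}{445}$)
$v{\left(16 \right)} + 5315 = \frac{2}{445} + 5315 = \frac{2365177}{445}$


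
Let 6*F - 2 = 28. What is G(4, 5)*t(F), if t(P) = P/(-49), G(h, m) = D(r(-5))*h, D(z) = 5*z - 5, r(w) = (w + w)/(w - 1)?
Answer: -200/147 ≈ -1.3605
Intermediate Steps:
r(w) = 2*w/(-1 + w) (r(w) = (2*w)/(-1 + w) = 2*w/(-1 + w))
F = 5 (F = ⅓ + (⅙)*28 = ⅓ + 14/3 = 5)
D(z) = -5 + 5*z
G(h, m) = 10*h/3 (G(h, m) = (-5 + 5*(2*(-5)/(-1 - 5)))*h = (-5 + 5*(2*(-5)/(-6)))*h = (-5 + 5*(2*(-5)*(-⅙)))*h = (-5 + 5*(5/3))*h = (-5 + 25/3)*h = 10*h/3)
t(P) = -P/49 (t(P) = P*(-1/49) = -P/49)
G(4, 5)*t(F) = ((10/3)*4)*(-1/49*5) = (40/3)*(-5/49) = -200/147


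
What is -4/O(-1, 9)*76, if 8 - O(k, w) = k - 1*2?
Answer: -304/11 ≈ -27.636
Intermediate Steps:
O(k, w) = 10 - k (O(k, w) = 8 - (k - 1*2) = 8 - (k - 2) = 8 - (-2 + k) = 8 + (2 - k) = 10 - k)
-4/O(-1, 9)*76 = -4/(10 - 1*(-1))*76 = -4/(10 + 1)*76 = -4/11*76 = -304/11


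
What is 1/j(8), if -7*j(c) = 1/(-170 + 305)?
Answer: -945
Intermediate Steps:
j(c) = -1/945 (j(c) = -1/(7*(-170 + 305)) = -⅐/135 = -⅐*1/135 = -1/945)
1/j(8) = 1/(-1/945) = -945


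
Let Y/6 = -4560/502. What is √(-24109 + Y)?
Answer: I*√1522324789/251 ≈ 155.45*I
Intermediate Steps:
Y = -13680/251 (Y = 6*(-4560/502) = 6*(-24*95/251) = 6*(-2280/251) = -13680/251 ≈ -54.502)
√(-24109 + Y) = √(-24109 - 13680/251) = √(-6065039/251) = I*√1522324789/251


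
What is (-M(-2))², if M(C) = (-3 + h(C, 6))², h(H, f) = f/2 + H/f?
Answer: 1/81 ≈ 0.012346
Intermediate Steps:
h(H, f) = f/2 + H/f (h(H, f) = f*(½) + H/f = f/2 + H/f)
M(C) = C²/36 (M(C) = (-3 + ((½)*6 + C/6))² = (-3 + (3 + C*(⅙)))² = (-3 + (3 + C/6))² = (C/6)² = C²/36)
(-M(-2))² = (-(-2)²/36)² = (-4/36)² = (-1*⅑)² = (-⅑)² = 1/81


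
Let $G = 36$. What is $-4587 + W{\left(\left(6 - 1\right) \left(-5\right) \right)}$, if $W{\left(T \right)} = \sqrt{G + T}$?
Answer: $-4587 + \sqrt{11} \approx -4583.7$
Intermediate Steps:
$W{\left(T \right)} = \sqrt{36 + T}$
$-4587 + W{\left(\left(6 - 1\right) \left(-5\right) \right)} = -4587 + \sqrt{36 + \left(6 - 1\right) \left(-5\right)} = -4587 + \sqrt{36 + 5 \left(-5\right)} = -4587 + \sqrt{36 - 25} = -4587 + \sqrt{11}$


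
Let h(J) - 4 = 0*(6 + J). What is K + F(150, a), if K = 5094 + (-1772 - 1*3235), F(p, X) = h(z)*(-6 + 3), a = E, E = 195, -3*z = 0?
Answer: 75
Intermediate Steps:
z = 0 (z = -1/3*0 = 0)
h(J) = 4 (h(J) = 4 + 0*(6 + J) = 4 + 0 = 4)
a = 195
F(p, X) = -12 (F(p, X) = 4*(-6 + 3) = 4*(-3) = -12)
K = 87 (K = 5094 + (-1772 - 3235) = 5094 - 5007 = 87)
K + F(150, a) = 87 - 12 = 75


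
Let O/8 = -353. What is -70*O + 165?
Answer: 197845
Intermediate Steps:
O = -2824 (O = 8*(-353) = -2824)
-70*O + 165 = -70*(-2824) + 165 = 197680 + 165 = 197845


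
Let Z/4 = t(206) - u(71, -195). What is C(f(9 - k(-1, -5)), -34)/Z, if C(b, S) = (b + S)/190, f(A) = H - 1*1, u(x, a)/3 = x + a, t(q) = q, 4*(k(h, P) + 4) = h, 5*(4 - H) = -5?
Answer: -3/43928 ≈ -6.8294e-5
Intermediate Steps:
H = 5 (H = 4 - ⅕*(-5) = 4 + 1 = 5)
k(h, P) = -4 + h/4
u(x, a) = 3*a + 3*x (u(x, a) = 3*(x + a) = 3*(a + x) = 3*a + 3*x)
f(A) = 4 (f(A) = 5 - 1*1 = 5 - 1 = 4)
C(b, S) = S/190 + b/190 (C(b, S) = (S + b)*(1/190) = S/190 + b/190)
Z = 2312 (Z = 4*(206 - (3*(-195) + 3*71)) = 4*(206 - (-585 + 213)) = 4*(206 - 1*(-372)) = 4*(206 + 372) = 4*578 = 2312)
C(f(9 - k(-1, -5)), -34)/Z = ((1/190)*(-34) + (1/190)*4)/2312 = (-17/95 + 2/95)*(1/2312) = -3/19*1/2312 = -3/43928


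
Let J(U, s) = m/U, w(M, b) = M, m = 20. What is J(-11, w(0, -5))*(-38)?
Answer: 760/11 ≈ 69.091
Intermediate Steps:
J(U, s) = 20/U
J(-11, w(0, -5))*(-38) = (20/(-11))*(-38) = (20*(-1/11))*(-38) = -20/11*(-38) = 760/11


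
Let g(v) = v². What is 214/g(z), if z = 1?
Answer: 214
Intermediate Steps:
214/g(z) = 214/(1²) = 214/1 = 214*1 = 214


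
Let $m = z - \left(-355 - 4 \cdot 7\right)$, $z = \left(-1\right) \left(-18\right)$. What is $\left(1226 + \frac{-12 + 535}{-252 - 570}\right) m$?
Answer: $\frac{403906849}{822} \approx 4.9137 \cdot 10^{5}$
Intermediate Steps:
$z = 18$
$m = 401$ ($m = 18 - \left(-355 - 4 \cdot 7\right) = 18 - \left(-355 - 28\right) = 18 - -383 = 18 + 383 = 401$)
$\left(1226 + \frac{-12 + 535}{-252 - 570}\right) m = \left(1226 + \frac{-12 + 535}{-252 - 570}\right) 401 = \left(1226 + \frac{523}{-822}\right) 401 = \left(1226 + 523 \left(- \frac{1}{822}\right)\right) 401 = \left(1226 - \frac{523}{822}\right) 401 = \frac{1007249}{822} \cdot 401 = \frac{403906849}{822}$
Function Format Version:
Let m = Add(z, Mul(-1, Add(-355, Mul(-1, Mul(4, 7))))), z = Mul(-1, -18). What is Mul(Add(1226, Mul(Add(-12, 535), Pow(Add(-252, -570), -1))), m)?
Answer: Rational(403906849, 822) ≈ 4.9137e+5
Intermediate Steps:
z = 18
m = 401 (m = Add(18, Mul(-1, Add(-355, Mul(-1, Mul(4, 7))))) = Add(18, Mul(-1, Add(-355, Mul(-1, 28)))) = Add(18, Mul(-1, Add(-355, -28))) = Add(18, Mul(-1, -383)) = Add(18, 383) = 401)
Mul(Add(1226, Mul(Add(-12, 535), Pow(Add(-252, -570), -1))), m) = Mul(Add(1226, Mul(Add(-12, 535), Pow(Add(-252, -570), -1))), 401) = Mul(Add(1226, Mul(523, Pow(-822, -1))), 401) = Mul(Add(1226, Mul(523, Rational(-1, 822))), 401) = Mul(Add(1226, Rational(-523, 822)), 401) = Mul(Rational(1007249, 822), 401) = Rational(403906849, 822)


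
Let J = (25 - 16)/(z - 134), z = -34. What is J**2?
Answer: 9/3136 ≈ 0.0028699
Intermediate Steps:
J = -3/56 (J = (25 - 16)/(-34 - 134) = 9/(-168) = 9*(-1/168) = -3/56 ≈ -0.053571)
J**2 = (-3/56)**2 = 9/3136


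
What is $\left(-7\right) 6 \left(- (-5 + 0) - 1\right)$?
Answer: $-168$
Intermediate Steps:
$\left(-7\right) 6 \left(- (-5 + 0) - 1\right) = - 42 \left(\left(-1\right) \left(-5\right) - 1\right) = - 42 \left(5 - 1\right) = \left(-42\right) 4 = -168$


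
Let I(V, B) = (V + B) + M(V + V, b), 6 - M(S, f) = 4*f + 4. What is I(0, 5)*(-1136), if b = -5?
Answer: -30672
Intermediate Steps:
M(S, f) = 2 - 4*f (M(S, f) = 6 - (4*f + 4) = 6 - (4 + 4*f) = 6 + (-4 - 4*f) = 2 - 4*f)
I(V, B) = 22 + B + V (I(V, B) = (V + B) + (2 - 4*(-5)) = (B + V) + (2 + 20) = (B + V) + 22 = 22 + B + V)
I(0, 5)*(-1136) = (22 + 5 + 0)*(-1136) = 27*(-1136) = -30672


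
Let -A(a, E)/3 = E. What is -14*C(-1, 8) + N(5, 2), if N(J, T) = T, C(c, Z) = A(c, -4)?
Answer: -166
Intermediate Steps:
A(a, E) = -3*E
C(c, Z) = 12 (C(c, Z) = -3*(-4) = 12)
-14*C(-1, 8) + N(5, 2) = -14*12 + 2 = -168 + 2 = -166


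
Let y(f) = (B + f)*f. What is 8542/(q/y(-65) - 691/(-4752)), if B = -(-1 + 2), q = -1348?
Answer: -2638452960/52141 ≈ -50602.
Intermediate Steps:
B = -1 (B = -1*1 = -1)
y(f) = f*(-1 + f) (y(f) = (-1 + f)*f = f*(-1 + f))
8542/(q/y(-65) - 691/(-4752)) = 8542/(-1348*(-1/(65*(-1 - 65))) - 691/(-4752)) = 8542/(-1348/((-65*(-66))) - 691*(-1/4752)) = 8542/(-1348/4290 + 691/4752) = 8542/(-1348*1/4290 + 691/4752) = 8542/(-674/2145 + 691/4752) = 8542/(-52141/308880) = 8542*(-308880/52141) = -2638452960/52141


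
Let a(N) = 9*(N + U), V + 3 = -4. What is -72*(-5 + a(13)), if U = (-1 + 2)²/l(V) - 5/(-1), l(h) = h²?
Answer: -554544/49 ≈ -11317.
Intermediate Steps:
V = -7 (V = -3 - 4 = -7)
U = 246/49 (U = (-1 + 2)²/((-7)²) - 5/(-1) = 1²/49 - 5*(-1) = 1*(1/49) + 5 = 1/49 + 5 = 246/49 ≈ 5.0204)
a(N) = 2214/49 + 9*N (a(N) = 9*(N + 246/49) = 9*(246/49 + N) = 2214/49 + 9*N)
-72*(-5 + a(13)) = -72*(-5 + (2214/49 + 9*13)) = -72*(-5 + (2214/49 + 117)) = -72*(-5 + 7947/49) = -72*7702/49 = -554544/49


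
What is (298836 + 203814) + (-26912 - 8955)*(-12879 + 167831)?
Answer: -5557160734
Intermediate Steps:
(298836 + 203814) + (-26912 - 8955)*(-12879 + 167831) = 502650 - 35867*154952 = 502650 - 5557663384 = -5557160734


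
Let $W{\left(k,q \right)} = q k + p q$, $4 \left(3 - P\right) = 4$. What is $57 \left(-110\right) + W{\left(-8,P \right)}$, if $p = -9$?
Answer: $-6304$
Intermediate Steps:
$P = 2$ ($P = 3 - 1 = 2$)
$W{\left(k,q \right)} = - 9 q + k q$ ($W{\left(k,q \right)} = q k - 9 q = k q - 9 q = - 9 q + k q$)
$57 \left(-110\right) + W{\left(-8,P \right)} = 57 \left(-110\right) + 2 \left(-9 - 8\right) = -6270 + 2 \left(-17\right) = -6270 - 34 = -6304$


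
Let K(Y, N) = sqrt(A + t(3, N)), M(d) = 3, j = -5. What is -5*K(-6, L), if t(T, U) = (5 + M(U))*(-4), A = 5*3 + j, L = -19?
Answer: -5*I*sqrt(22) ≈ -23.452*I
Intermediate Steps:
A = 10 (A = 5*3 - 5 = 15 - 5 = 10)
t(T, U) = -32 (t(T, U) = (5 + 3)*(-4) = 8*(-4) = -32)
K(Y, N) = I*sqrt(22) (K(Y, N) = sqrt(10 - 32) = sqrt(-22) = I*sqrt(22))
-5*K(-6, L) = -5*I*sqrt(22)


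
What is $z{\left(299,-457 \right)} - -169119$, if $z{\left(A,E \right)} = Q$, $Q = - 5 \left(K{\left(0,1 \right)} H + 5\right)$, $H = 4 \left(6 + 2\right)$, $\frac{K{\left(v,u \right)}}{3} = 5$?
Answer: $166694$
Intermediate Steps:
$K{\left(v,u \right)} = 15$ ($K{\left(v,u \right)} = 3 \cdot 5 = 15$)
$H = 32$ ($H = 4 \cdot 8 = 32$)
$Q = -2425$ ($Q = - 5 \left(15 \cdot 32 + 5\right) = - 5 \left(480 + 5\right) = \left(-5\right) 485 = -2425$)
$z{\left(A,E \right)} = -2425$
$z{\left(299,-457 \right)} - -169119 = -2425 - -169119 = -2425 + 169119 = 166694$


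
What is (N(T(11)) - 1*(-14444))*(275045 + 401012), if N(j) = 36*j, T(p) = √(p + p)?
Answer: 9764967308 + 24338052*√22 ≈ 9.8791e+9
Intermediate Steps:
T(p) = √2*√p (T(p) = √(2*p) = √2*√p)
(N(T(11)) - 1*(-14444))*(275045 + 401012) = (36*(√2*√11) - 1*(-14444))*(275045 + 401012) = (36*√22 + 14444)*676057 = (14444 + 36*√22)*676057 = 9764967308 + 24338052*√22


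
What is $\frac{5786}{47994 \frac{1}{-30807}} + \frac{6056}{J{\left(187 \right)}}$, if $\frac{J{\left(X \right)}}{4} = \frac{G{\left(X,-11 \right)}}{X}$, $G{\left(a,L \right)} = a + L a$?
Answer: $- \frac{154596328}{39995} \approx -3865.4$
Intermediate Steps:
$J{\left(X \right)} = -40$ ($J{\left(X \right)} = 4 \frac{X \left(1 - 11\right)}{X} = 4 \frac{X \left(-10\right)}{X} = 4 \frac{\left(-10\right) X}{X} = 4 \left(-10\right) = -40$)
$\frac{5786}{47994 \frac{1}{-30807}} + \frac{6056}{J{\left(187 \right)}} = \frac{5786}{47994 \frac{1}{-30807}} + \frac{6056}{-40} = \frac{5786}{47994 \left(- \frac{1}{30807}\right)} + 6056 \left(- \frac{1}{40}\right) = \frac{5786}{- \frac{15998}{10269}} - \frac{757}{5} = 5786 \left(- \frac{10269}{15998}\right) - \frac{757}{5} = - \frac{29708217}{7999} - \frac{757}{5} = - \frac{154596328}{39995}$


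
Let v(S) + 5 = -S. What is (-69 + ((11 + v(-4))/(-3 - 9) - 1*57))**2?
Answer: 579121/36 ≈ 16087.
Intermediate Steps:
v(S) = -5 - S
(-69 + ((11 + v(-4))/(-3 - 9) - 1*57))**2 = (-69 + ((11 + (-5 - 1*(-4)))/(-3 - 9) - 1*57))**2 = (-69 + ((11 + (-5 + 4))/(-12) - 57))**2 = (-69 + ((11 - 1)*(-1/12) - 57))**2 = (-69 + (10*(-1/12) - 57))**2 = (-69 + (-5/6 - 57))**2 = (-69 - 347/6)**2 = (-761/6)**2 = 579121/36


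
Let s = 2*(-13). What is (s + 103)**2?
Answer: 5929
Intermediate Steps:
s = -26
(s + 103)**2 = (-26 + 103)**2 = 77**2 = 5929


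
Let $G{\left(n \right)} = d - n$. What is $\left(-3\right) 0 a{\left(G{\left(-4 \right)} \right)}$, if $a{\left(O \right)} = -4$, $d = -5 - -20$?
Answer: $0$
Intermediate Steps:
$d = 15$ ($d = -5 + 20 = 15$)
$G{\left(n \right)} = 15 - n$
$\left(-3\right) 0 a{\left(G{\left(-4 \right)} \right)} = \left(-3\right) 0 \left(-4\right) = 0 \left(-4\right) = 0$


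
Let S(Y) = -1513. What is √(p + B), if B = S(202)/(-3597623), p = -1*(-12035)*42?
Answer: √6542243245645909229/3597623 ≈ 710.96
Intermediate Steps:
p = 505470 (p = 12035*42 = 505470)
B = 1513/3597623 (B = -1513/(-3597623) = -1513*(-1/3597623) = 1513/3597623 ≈ 0.00042056)
√(p + B) = √(505470 + 1513/3597623) = √(1818490499323/3597623) = √6542243245645909229/3597623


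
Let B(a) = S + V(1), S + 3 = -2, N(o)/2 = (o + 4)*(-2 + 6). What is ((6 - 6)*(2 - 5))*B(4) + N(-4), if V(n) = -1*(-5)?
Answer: 0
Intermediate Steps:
N(o) = 32 + 8*o (N(o) = 2*((o + 4)*(-2 + 6)) = 2*((4 + o)*4) = 2*(16 + 4*o) = 32 + 8*o)
S = -5 (S = -3 - 2 = -5)
V(n) = 5
B(a) = 0 (B(a) = -5 + 5 = 0)
((6 - 6)*(2 - 5))*B(4) + N(-4) = ((6 - 6)*(2 - 5))*0 + (32 + 8*(-4)) = (0*(-3))*0 + (32 - 32) = 0*0 + 0 = 0 + 0 = 0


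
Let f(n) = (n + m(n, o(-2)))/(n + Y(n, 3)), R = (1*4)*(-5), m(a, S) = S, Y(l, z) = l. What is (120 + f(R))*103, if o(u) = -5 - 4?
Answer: 497387/40 ≈ 12435.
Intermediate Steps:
o(u) = -9
R = -20 (R = 4*(-5) = -20)
f(n) = (-9 + n)/(2*n) (f(n) = (n - 9)/(n + n) = (-9 + n)/((2*n)) = (-9 + n)*(1/(2*n)) = (-9 + n)/(2*n))
(120 + f(R))*103 = (120 + (1/2)*(-9 - 20)/(-20))*103 = (120 + (1/2)*(-1/20)*(-29))*103 = (120 + 29/40)*103 = (4829/40)*103 = 497387/40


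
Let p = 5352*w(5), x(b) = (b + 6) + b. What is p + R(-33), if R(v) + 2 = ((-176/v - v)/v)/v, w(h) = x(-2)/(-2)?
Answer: -17491403/3267 ≈ -5354.0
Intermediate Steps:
x(b) = 6 + 2*b (x(b) = (6 + b) + b = 6 + 2*b)
w(h) = -1 (w(h) = (6 + 2*(-2))/(-2) = (6 - 4)*(-1/2) = 2*(-1/2) = -1)
R(v) = -2 + (-v - 176/v)/v**2 (R(v) = -2 + ((-176/v - v)/v)/v = -2 + ((-v - 176/v)/v)/v = -2 + (-v - 176/v)/v**2)
p = -5352 (p = 5352*(-1) = -5352)
p + R(-33) = -5352 + (-2 - 1/(-33) - 176/(-33)**3) = -5352 + (-2 - 1*(-1/33) - 176*(-1/35937)) = -5352 + (-2 + 1/33 + 16/3267) = -5352 - 6419/3267 = -17491403/3267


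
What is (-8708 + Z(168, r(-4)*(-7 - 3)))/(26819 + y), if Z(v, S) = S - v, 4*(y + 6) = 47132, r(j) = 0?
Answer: -2219/9649 ≈ -0.22997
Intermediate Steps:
y = 11777 (y = -6 + (¼)*47132 = -6 + 11783 = 11777)
(-8708 + Z(168, r(-4)*(-7 - 3)))/(26819 + y) = (-8708 + (0*(-7 - 3) - 1*168))/(26819 + 11777) = (-8708 + (0*(-10) - 168))/38596 = (-8708 + (0 - 168))*(1/38596) = (-8708 - 168)*(1/38596) = -8876*1/38596 = -2219/9649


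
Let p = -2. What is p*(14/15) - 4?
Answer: -88/15 ≈ -5.8667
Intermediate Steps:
p*(14/15) - 4 = -28/15 - 4 = -88/15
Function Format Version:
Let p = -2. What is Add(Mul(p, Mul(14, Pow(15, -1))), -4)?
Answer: Rational(-88, 15) ≈ -5.8667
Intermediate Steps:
Add(Mul(p, Mul(14, Pow(15, -1))), -4) = Add(Mul(-2, Mul(14, Pow(15, -1))), -4) = Add(Mul(-2, Mul(14, Rational(1, 15))), -4) = Add(Mul(-2, Rational(14, 15)), -4) = Add(Rational(-28, 15), -4) = Rational(-88, 15)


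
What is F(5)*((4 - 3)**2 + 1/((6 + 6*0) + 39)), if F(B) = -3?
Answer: -46/15 ≈ -3.0667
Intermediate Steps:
F(5)*((4 - 3)**2 + 1/((6 + 6*0) + 39)) = -3*((4 - 3)**2 + 1/((6 + 6*0) + 39)) = -3*(1**2 + 1/((6 + 0) + 39)) = -3*(1 + 1/(6 + 39)) = -3*(1 + 1/45) = -3*46/45 = -46/15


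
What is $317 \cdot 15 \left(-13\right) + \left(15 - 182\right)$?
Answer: $-61982$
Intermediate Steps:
$317 \cdot 15 \left(-13\right) + \left(15 - 182\right) = 317 \left(-195\right) + \left(15 - 182\right) = -61815 - 167 = -61982$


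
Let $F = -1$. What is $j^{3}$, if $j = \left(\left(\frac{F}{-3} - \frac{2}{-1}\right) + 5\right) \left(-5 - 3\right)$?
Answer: $- \frac{5451776}{27} \approx -2.0192 \cdot 10^{5}$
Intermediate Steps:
$j = - \frac{176}{3}$ ($j = \left(\left(- \frac{1}{-3} - \frac{2}{-1}\right) + 5\right) \left(-5 - 3\right) = \left(\left(\left(-1\right) \left(- \frac{1}{3}\right) - -2\right) + 5\right) \left(-8\right) = \left(\left(\frac{1}{3} + 2\right) + 5\right) \left(-8\right) = \left(\frac{7}{3} + 5\right) \left(-8\right) = \frac{22}{3} \left(-8\right) = - \frac{176}{3} \approx -58.667$)
$j^{3} = \left(- \frac{176}{3}\right)^{3} = - \frac{5451776}{27}$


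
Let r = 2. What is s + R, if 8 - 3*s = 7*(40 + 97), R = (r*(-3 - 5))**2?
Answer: -61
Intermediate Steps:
R = 256 (R = (2*(-3 - 5))**2 = (2*(-8))**2 = (-16)**2 = 256)
s = -317 (s = 8/3 - 7*(40 + 97)/3 = 8/3 - 7*137/3 = 8/3 - 1/3*959 = 8/3 - 959/3 = -317)
s + R = -317 + 256 = -61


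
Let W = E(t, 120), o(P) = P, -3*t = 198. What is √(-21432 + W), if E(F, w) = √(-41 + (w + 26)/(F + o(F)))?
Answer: √(-93357792 + 66*I*√183414)/66 ≈ 0.022162 + 146.4*I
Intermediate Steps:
t = -66 (t = -⅓*198 = -66)
E(F, w) = √(-41 + (26 + w)/(2*F)) (E(F, w) = √(-41 + (w + 26)/(F + F)) = √(-41 + (26 + w)/((2*F))) = √(-41 + (26 + w)*(1/(2*F))) = √(-41 + (26 + w)/(2*F)))
W = I*√183414/66 (W = √2*√((26 + 120 - 82*(-66))/(-66))/2 = √2*√(-(26 + 120 + 5412)/66)/2 = √2*√(-1/66*5558)/2 = √2*√(-2779/33)/2 = √2*(I*√91707/33)/2 = I*√183414/66 ≈ 6.4889*I)
√(-21432 + W) = √(-21432 + I*√183414/66)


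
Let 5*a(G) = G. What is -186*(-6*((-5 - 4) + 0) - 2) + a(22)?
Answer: -48338/5 ≈ -9667.6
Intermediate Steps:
a(G) = G/5
-186*(-6*((-5 - 4) + 0) - 2) + a(22) = -186*(-6*((-5 - 4) + 0) - 2) + (⅕)*22 = -186*(-6*(-9 + 0) - 2) + 22/5 = -186*(-6*(-9) - 2) + 22/5 = -186*(54 - 2) + 22/5 = -186*52 + 22/5 = -9672 + 22/5 = -48338/5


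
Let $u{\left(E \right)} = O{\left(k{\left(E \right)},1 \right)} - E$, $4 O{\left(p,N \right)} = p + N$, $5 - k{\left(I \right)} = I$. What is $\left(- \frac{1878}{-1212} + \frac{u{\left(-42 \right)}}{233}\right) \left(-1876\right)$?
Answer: $- \frac{78639106}{23533} \approx -3341.7$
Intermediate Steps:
$k{\left(I \right)} = 5 - I$
$O{\left(p,N \right)} = \frac{N}{4} + \frac{p}{4}$ ($O{\left(p,N \right)} = \frac{p + N}{4} = \frac{N + p}{4} = \frac{N}{4} + \frac{p}{4}$)
$u{\left(E \right)} = \frac{3}{2} - \frac{5 E}{4}$ ($u{\left(E \right)} = \left(\frac{1}{4} \cdot 1 + \frac{5 - E}{4}\right) - E = \left(\frac{1}{4} - \left(- \frac{5}{4} + \frac{E}{4}\right)\right) - E = \left(\frac{3}{2} - \frac{E}{4}\right) - E = \frac{3}{2} - \frac{5 E}{4}$)
$\left(- \frac{1878}{-1212} + \frac{u{\left(-42 \right)}}{233}\right) \left(-1876\right) = \left(- \frac{1878}{-1212} + \frac{\frac{3}{2} - - \frac{105}{2}}{233}\right) \left(-1876\right) = \left(\left(-1878\right) \left(- \frac{1}{1212}\right) + \left(\frac{3}{2} + \frac{105}{2}\right) \frac{1}{233}\right) \left(-1876\right) = \left(\frac{313}{202} + 54 \cdot \frac{1}{233}\right) \left(-1876\right) = \left(\frac{313}{202} + \frac{54}{233}\right) \left(-1876\right) = \frac{83837}{47066} \left(-1876\right) = - \frac{78639106}{23533}$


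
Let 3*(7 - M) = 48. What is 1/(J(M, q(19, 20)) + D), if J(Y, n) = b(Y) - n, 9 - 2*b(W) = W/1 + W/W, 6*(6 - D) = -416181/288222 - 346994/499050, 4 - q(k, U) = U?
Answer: 143837189100/4438318673003 ≈ 0.032408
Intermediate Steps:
q(k, U) = 4 - U
M = -9 (M = 7 - ⅓*48 = 7 - 16 = -9)
D = 914307540053/143837189100 (D = 6 - (-416181/288222 - 346994/499050)/6 = 6 - (-416181*1/288222 - 346994*1/499050)/6 = 6 - (-138727/96074 - 173497/249525)/6 = 6 - ⅙*(-51284405453/23972864850) = 6 + 51284405453/143837189100 = 914307540053/143837189100 ≈ 6.3565)
b(W) = 4 - W/2 (b(W) = 9/2 - (W/1 + W/W)/2 = 9/2 - (W*1 + 1)/2 = 9/2 - (W + 1)/2 = 9/2 - (1 + W)/2 = 9/2 + (-½ - W/2) = 4 - W/2)
J(Y, n) = 4 - n - Y/2 (J(Y, n) = (4 - Y/2) - n = 4 - n - Y/2)
1/(J(M, q(19, 20)) + D) = 1/((4 - (4 - 1*20) - ½*(-9)) + 914307540053/143837189100) = 1/((4 - (4 - 20) + 9/2) + 914307540053/143837189100) = 1/((4 - 1*(-16) + 9/2) + 914307540053/143837189100) = 1/((4 + 16 + 9/2) + 914307540053/143837189100) = 1/(49/2 + 914307540053/143837189100) = 1/(4438318673003/143837189100) = 143837189100/4438318673003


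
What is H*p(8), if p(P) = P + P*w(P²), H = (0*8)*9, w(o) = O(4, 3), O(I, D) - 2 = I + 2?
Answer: 0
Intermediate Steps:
O(I, D) = 4 + I (O(I, D) = 2 + (I + 2) = 2 + (2 + I) = 4 + I)
w(o) = 8 (w(o) = 4 + 4 = 8)
H = 0 (H = 0*9 = 0)
p(P) = 9*P (p(P) = P + P*8 = P + 8*P = 9*P)
H*p(8) = 0*(9*8) = 0*72 = 0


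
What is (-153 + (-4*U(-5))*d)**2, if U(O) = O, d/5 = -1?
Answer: 64009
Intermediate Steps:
d = -5 (d = 5*(-1) = -5)
(-153 + (-4*U(-5))*d)**2 = (-153 - 4*(-5)*(-5))**2 = (-153 + 20*(-5))**2 = (-153 - 100)**2 = (-253)**2 = 64009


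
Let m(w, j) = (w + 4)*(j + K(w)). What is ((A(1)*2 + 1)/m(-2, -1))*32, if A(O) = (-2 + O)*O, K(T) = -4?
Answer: 16/5 ≈ 3.2000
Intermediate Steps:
A(O) = O*(-2 + O)
m(w, j) = (-4 + j)*(4 + w) (m(w, j) = (w + 4)*(j - 4) = (4 + w)*(-4 + j) = (-4 + j)*(4 + w))
((A(1)*2 + 1)/m(-2, -1))*32 = (((1*(-2 + 1))*2 + 1)/(-16 - 4*(-2) + 4*(-1) - 1*(-2)))*32 = (((1*(-1))*2 + 1)/(-16 + 8 - 4 + 2))*32 = ((-1*2 + 1)/(-10))*32 = ((-2 + 1)*(-⅒))*32 = -1*(-⅒)*32 = (⅒)*32 = 16/5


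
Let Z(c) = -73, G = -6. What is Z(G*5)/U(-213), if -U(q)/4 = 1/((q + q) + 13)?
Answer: -30149/4 ≈ -7537.3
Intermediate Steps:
U(q) = -4/(13 + 2*q) (U(q) = -4/((q + q) + 13) = -4/(2*q + 13) = -4/(13 + 2*q))
Z(G*5)/U(-213) = -73/((-4/(13 + 2*(-213)))) = -73/((-4/(13 - 426))) = -73/((-4/(-413))) = -73/((-4*(-1/413))) = -73/4/413 = -73*413/4 = -30149/4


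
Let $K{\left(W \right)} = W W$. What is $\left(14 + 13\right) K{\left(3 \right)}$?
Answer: $243$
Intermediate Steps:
$K{\left(W \right)} = W^{2}$
$\left(14 + 13\right) K{\left(3 \right)} = \left(14 + 13\right) 3^{2} = 27 \cdot 9 = 243$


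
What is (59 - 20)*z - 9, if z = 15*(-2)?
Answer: -1179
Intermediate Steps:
z = -30
(59 - 20)*z - 9 = (59 - 20)*(-30) - 9 = 39*(-30) - 9 = -1170 - 9 = -1179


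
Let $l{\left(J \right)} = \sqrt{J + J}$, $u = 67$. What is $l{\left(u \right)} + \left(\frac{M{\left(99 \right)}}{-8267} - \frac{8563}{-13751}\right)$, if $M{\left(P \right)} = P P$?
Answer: $- \frac{63983230}{113679517} + \sqrt{134} \approx 11.013$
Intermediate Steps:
$M{\left(P \right)} = P^{2}$
$l{\left(J \right)} = \sqrt{2} \sqrt{J}$ ($l{\left(J \right)} = \sqrt{2 J} = \sqrt{2} \sqrt{J}$)
$l{\left(u \right)} + \left(\frac{M{\left(99 \right)}}{-8267} - \frac{8563}{-13751}\right) = \sqrt{2} \sqrt{67} + \left(\frac{99^{2}}{-8267} - \frac{8563}{-13751}\right) = \sqrt{134} + \left(9801 \left(- \frac{1}{8267}\right) - - \frac{8563}{13751}\right) = \sqrt{134} + \left(- \frac{9801}{8267} + \frac{8563}{13751}\right) = \sqrt{134} - \frac{63983230}{113679517} = - \frac{63983230}{113679517} + \sqrt{134}$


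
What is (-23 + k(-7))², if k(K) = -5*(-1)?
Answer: 324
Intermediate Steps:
k(K) = 5
(-23 + k(-7))² = (-23 + 5)² = (-18)² = 324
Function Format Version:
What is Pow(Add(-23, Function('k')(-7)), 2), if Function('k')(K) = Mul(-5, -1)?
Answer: 324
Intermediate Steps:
Function('k')(K) = 5
Pow(Add(-23, Function('k')(-7)), 2) = Pow(Add(-23, 5), 2) = Pow(-18, 2) = 324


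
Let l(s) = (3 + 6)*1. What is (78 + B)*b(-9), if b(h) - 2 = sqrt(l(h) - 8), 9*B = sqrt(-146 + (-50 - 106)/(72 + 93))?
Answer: 234 + I*sqrt(49390)/55 ≈ 234.0 + 4.0407*I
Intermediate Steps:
B = I*sqrt(49390)/165 (B = sqrt(-146 + (-50 - 106)/(72 + 93))/9 = sqrt(-146 - 156/165)/9 = sqrt(-146 - 156*1/165)/9 = sqrt(-146 - 52/55)/9 = sqrt(-8082/55)/9 = (3*I*sqrt(49390)/55)/9 = I*sqrt(49390)/165 ≈ 1.3469*I)
l(s) = 9 (l(s) = 9*1 = 9)
b(h) = 3 (b(h) = 2 + sqrt(9 - 8) = 2 + sqrt(1) = 2 + 1 = 3)
(78 + B)*b(-9) = (78 + I*sqrt(49390)/165)*3 = 234 + I*sqrt(49390)/55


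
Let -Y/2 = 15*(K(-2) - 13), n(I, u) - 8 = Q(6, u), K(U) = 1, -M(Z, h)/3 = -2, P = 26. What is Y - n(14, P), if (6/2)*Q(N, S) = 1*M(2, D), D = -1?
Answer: 350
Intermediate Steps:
M(Z, h) = 6 (M(Z, h) = -3*(-2) = 6)
Q(N, S) = 2 (Q(N, S) = (1*6)/3 = (⅓)*6 = 2)
n(I, u) = 10 (n(I, u) = 8 + 2 = 10)
Y = 360 (Y = -30*(1 - 13) = -30*(-12) = -2*(-180) = 360)
Y - n(14, P) = 360 - 1*10 = 360 - 10 = 350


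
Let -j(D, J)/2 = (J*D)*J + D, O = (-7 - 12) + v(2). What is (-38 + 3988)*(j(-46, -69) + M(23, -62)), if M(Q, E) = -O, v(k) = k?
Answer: 1730577950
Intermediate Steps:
O = -17 (O = (-7 - 12) + 2 = -19 + 2 = -17)
M(Q, E) = 17 (M(Q, E) = -1*(-17) = 17)
j(D, J) = -2*D - 2*D*J**2 (j(D, J) = -2*((J*D)*J + D) = -2*((D*J)*J + D) = -2*(D*J**2 + D) = -2*(D + D*J**2) = -2*D - 2*D*J**2)
(-38 + 3988)*(j(-46, -69) + M(23, -62)) = (-38 + 3988)*(-2*(-46)*(1 + (-69)**2) + 17) = 3950*(-2*(-46)*(1 + 4761) + 17) = 3950*(-2*(-46)*4762 + 17) = 3950*(438104 + 17) = 3950*438121 = 1730577950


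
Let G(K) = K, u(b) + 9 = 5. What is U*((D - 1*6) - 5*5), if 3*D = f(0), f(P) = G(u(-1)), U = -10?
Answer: 970/3 ≈ 323.33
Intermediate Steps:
u(b) = -4 (u(b) = -9 + 5 = -4)
f(P) = -4
D = -4/3 (D = (⅓)*(-4) = -4/3 ≈ -1.3333)
U*((D - 1*6) - 5*5) = -10*((-4/3 - 1*6) - 5*5) = -10*((-4/3 - 6) - 25) = -10*(-22/3 - 25) = -10*(-97/3) = 970/3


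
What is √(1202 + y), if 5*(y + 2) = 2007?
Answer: √40035/5 ≈ 40.018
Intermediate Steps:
y = 1997/5 (y = -2 + (⅕)*2007 = -2 + 2007/5 = 1997/5 ≈ 399.40)
√(1202 + y) = √(1202 + 1997/5) = √(8007/5) = √40035/5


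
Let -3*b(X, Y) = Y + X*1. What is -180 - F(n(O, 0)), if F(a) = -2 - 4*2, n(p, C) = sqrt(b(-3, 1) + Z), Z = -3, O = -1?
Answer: -170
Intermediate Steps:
b(X, Y) = -X/3 - Y/3 (b(X, Y) = -(Y + X*1)/3 = -(Y + X)/3 = -(X + Y)/3 = -X/3 - Y/3)
n(p, C) = I*sqrt(21)/3 (n(p, C) = sqrt((-1/3*(-3) - 1/3*1) - 3) = sqrt((1 - 1/3) - 3) = sqrt(2/3 - 3) = sqrt(-7/3) = I*sqrt(21)/3)
F(a) = -10 (F(a) = -2 - 8 = -10)
-180 - F(n(O, 0)) = -180 - 1*(-10) = -180 + 10 = -170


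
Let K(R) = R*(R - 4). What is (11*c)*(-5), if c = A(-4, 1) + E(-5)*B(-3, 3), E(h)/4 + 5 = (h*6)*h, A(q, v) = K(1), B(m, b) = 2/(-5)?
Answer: 12925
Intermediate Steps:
K(R) = R*(-4 + R)
B(m, b) = -⅖ (B(m, b) = 2*(-⅕) = -⅖)
A(q, v) = -3 (A(q, v) = 1*(-4 + 1) = 1*(-3) = -3)
E(h) = -20 + 24*h² (E(h) = -20 + 4*((h*6)*h) = -20 + 4*((6*h)*h) = -20 + 4*(6*h²) = -20 + 24*h²)
c = -235 (c = -3 + (-20 + 24*(-5)²)*(-⅖) = -3 + (-20 + 24*25)*(-⅖) = -3 + (-20 + 600)*(-⅖) = -3 + 580*(-⅖) = -3 - 232 = -235)
(11*c)*(-5) = (11*(-235))*(-5) = -2585*(-5) = 12925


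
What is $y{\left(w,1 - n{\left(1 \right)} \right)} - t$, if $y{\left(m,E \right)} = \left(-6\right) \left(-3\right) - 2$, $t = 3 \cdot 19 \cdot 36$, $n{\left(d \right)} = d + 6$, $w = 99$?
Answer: $-2036$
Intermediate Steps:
$n{\left(d \right)} = 6 + d$
$t = 2052$ ($t = 57 \cdot 36 = 2052$)
$y{\left(m,E \right)} = 16$ ($y{\left(m,E \right)} = 18 - 2 = 16$)
$y{\left(w,1 - n{\left(1 \right)} \right)} - t = 16 - 2052 = -2036$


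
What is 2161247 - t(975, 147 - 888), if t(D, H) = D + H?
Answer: 2161013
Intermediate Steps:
2161247 - t(975, 147 - 888) = 2161247 - (975 + (147 - 888)) = 2161247 - (975 - 741) = 2161247 - 1*234 = 2161247 - 234 = 2161013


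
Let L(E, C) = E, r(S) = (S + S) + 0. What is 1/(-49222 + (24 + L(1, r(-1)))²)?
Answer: -1/48597 ≈ -2.0577e-5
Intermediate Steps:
r(S) = 2*S (r(S) = 2*S + 0 = 2*S)
1/(-49222 + (24 + L(1, r(-1)))²) = 1/(-49222 + (24 + 1)²) = 1/(-49222 + 25²) = 1/(-49222 + 625) = 1/(-48597) = -1/48597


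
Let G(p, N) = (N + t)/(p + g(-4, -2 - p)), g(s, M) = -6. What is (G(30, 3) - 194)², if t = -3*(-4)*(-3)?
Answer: 2442969/64 ≈ 38171.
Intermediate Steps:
t = -36 (t = 12*(-3) = -36)
G(p, N) = (-36 + N)/(-6 + p) (G(p, N) = (N - 36)/(p - 6) = (-36 + N)/(-6 + p))
(G(30, 3) - 194)² = ((-36 + 3)/(-6 + 30) - 194)² = (-33/24 - 194)² = ((1/24)*(-33) - 194)² = (-11/8 - 194)² = (-1563/8)² = 2442969/64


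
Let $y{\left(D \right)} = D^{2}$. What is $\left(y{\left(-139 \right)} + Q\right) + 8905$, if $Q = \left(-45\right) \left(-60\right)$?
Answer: $30926$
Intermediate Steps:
$Q = 2700$
$\left(y{\left(-139 \right)} + Q\right) + 8905 = \left(\left(-139\right)^{2} + 2700\right) + 8905 = \left(19321 + 2700\right) + 8905 = 22021 + 8905 = 30926$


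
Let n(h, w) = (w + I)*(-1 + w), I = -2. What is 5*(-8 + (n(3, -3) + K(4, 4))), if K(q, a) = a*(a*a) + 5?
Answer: 405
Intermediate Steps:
n(h, w) = (-1 + w)*(-2 + w) (n(h, w) = (w - 2)*(-1 + w) = (-2 + w)*(-1 + w) = (-1 + w)*(-2 + w))
K(q, a) = 5 + a³ (K(q, a) = a*a² + 5 = a³ + 5 = 5 + a³)
5*(-8 + (n(3, -3) + K(4, 4))) = 5*(-8 + ((2 + (-3)² - 3*(-3)) + (5 + 4³))) = 5*(-8 + ((2 + 9 + 9) + (5 + 64))) = 5*(-8 + (20 + 69)) = 5*(-8 + 89) = 5*81 = 405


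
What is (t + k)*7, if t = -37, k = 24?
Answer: -91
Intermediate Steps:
(t + k)*7 = (-37 + 24)*7 = -13*7 = -91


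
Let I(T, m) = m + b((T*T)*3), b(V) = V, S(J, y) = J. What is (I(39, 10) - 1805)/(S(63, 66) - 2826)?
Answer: -2768/2763 ≈ -1.0018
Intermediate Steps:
I(T, m) = m + 3*T**2 (I(T, m) = m + (T*T)*3 = m + T**2*3 = m + 3*T**2)
(I(39, 10) - 1805)/(S(63, 66) - 2826) = ((10 + 3*39**2) - 1805)/(63 - 2826) = ((10 + 3*1521) - 1805)/(-2763) = ((10 + 4563) - 1805)*(-1/2763) = (4573 - 1805)*(-1/2763) = 2768*(-1/2763) = -2768/2763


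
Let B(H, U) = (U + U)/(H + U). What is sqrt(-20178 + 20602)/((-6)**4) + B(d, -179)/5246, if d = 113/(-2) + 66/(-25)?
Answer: 8950/31232061 + sqrt(106)/648 ≈ 0.016175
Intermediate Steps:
d = -2957/50 (d = 113*(-1/2) + 66*(-1/25) = -113/2 - 66/25 = -2957/50 ≈ -59.140)
B(H, U) = 2*U/(H + U) (B(H, U) = (2*U)/(H + U) = 2*U/(H + U))
sqrt(-20178 + 20602)/((-6)**4) + B(d, -179)/5246 = sqrt(-20178 + 20602)/((-6)**4) + (2*(-179)/(-2957/50 - 179))/5246 = sqrt(424)/1296 + (2*(-179)/(-11907/50))*(1/5246) = (2*sqrt(106))*(1/1296) + (2*(-179)*(-50/11907))*(1/5246) = sqrt(106)/648 + (17900/11907)*(1/5246) = sqrt(106)/648 + 8950/31232061 = 8950/31232061 + sqrt(106)/648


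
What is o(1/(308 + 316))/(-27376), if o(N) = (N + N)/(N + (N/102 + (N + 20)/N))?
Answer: -51/5436810573604 ≈ -9.3805e-12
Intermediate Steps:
o(N) = 2*N/(103*N/102 + (20 + N)/N) (o(N) = (2*N)/(N + (N*(1/102) + (20 + N)/N)) = (2*N)/(N + (N/102 + (20 + N)/N)) = (2*N)/(103*N/102 + (20 + N)/N) = 2*N/(103*N/102 + (20 + N)/N))
o(1/(308 + 316))/(-27376) = (204*(1/(308 + 316))**2/(2040 + 102/(308 + 316) + 103*(1/(308 + 316))**2))/(-27376) = (204*(1/624)**2/(2040 + 102/624 + 103*(1/624)**2))*(-1/27376) = (204*(1/624)**2/(2040 + 102*(1/624) + 103*(1/624)**2))*(-1/27376) = (204*(1/389376)/(2040 + 17/104 + 103*(1/389376)))*(-1/27376) = (204*(1/389376)/(2040 + 17/104 + 103/389376))*(-1/27376) = (204*(1/389376)/(794390791/389376))*(-1/27376) = (204*(1/389376)*(389376/794390791))*(-1/27376) = (204/794390791)*(-1/27376) = -51/5436810573604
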